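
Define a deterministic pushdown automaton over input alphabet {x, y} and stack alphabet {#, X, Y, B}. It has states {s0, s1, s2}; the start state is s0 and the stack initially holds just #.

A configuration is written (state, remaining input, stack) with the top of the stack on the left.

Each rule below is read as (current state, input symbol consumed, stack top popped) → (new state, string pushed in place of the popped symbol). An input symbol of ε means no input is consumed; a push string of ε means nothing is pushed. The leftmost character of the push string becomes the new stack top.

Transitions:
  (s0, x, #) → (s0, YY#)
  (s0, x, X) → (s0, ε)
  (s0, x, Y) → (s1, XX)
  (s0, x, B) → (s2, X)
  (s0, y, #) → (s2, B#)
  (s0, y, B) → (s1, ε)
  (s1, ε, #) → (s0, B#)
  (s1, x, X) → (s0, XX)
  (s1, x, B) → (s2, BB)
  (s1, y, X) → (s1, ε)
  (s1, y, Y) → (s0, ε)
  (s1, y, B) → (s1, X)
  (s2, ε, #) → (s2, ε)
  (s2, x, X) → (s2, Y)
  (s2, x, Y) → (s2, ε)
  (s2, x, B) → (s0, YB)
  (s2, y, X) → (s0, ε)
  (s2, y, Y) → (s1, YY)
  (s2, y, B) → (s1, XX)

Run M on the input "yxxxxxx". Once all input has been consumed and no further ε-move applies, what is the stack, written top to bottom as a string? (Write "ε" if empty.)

(s0, yxxxxxx, #)
  read y, top #: go to s2, push B# → (s2, xxxxxx, B#)
  read x, top B: go to s0, push YB → (s0, xxxxx, YB#)
  read x, top Y: go to s1, push XX → (s1, xxxx, XXB#)
  read x, top X: go to s0, push XX → (s0, xxx, XXXB#)
  read x, top X: go to s0, push ε → (s0, xx, XXB#)
  read x, top X: go to s0, push ε → (s0, x, XB#)
  read x, top X: go to s0, push ε → (s0, ε, B#)
All input consumed in state s0 with stack B#.

B#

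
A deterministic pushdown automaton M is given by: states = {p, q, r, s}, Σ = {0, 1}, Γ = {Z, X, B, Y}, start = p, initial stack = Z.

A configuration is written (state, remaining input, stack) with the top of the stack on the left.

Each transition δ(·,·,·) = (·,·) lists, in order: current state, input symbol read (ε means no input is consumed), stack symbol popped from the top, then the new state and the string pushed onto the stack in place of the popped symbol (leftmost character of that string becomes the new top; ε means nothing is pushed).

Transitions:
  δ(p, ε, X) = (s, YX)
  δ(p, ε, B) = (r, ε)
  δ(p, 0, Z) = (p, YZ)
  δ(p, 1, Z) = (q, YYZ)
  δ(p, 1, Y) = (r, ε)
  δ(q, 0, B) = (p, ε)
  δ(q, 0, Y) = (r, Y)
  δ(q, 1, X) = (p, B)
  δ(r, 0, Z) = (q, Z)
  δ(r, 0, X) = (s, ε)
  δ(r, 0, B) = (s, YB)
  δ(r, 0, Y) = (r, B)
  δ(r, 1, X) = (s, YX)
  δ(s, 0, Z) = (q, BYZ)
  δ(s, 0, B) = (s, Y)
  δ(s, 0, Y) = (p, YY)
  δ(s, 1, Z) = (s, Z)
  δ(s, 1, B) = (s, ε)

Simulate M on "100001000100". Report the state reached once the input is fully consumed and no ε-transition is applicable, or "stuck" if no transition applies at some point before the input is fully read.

s

(p, 100001000100, Z)
  read 1, top Z: go to q, push YYZ → (q, 00001000100, YYZ)
  read 0, top Y: go to r, push Y → (r, 0001000100, YYZ)
  read 0, top Y: go to r, push B → (r, 001000100, BYZ)
  read 0, top B: go to s, push YB → (s, 01000100, YBYZ)
  read 0, top Y: go to p, push YY → (p, 1000100, YYBYZ)
  read 1, top Y: go to r, push ε → (r, 000100, YBYZ)
  read 0, top Y: go to r, push B → (r, 00100, BBYZ)
  read 0, top B: go to s, push YB → (s, 0100, YBBYZ)
  read 0, top Y: go to p, push YY → (p, 100, YYBBYZ)
  read 1, top Y: go to r, push ε → (r, 00, YBBYZ)
  read 0, top Y: go to r, push B → (r, 0, BBBYZ)
  read 0, top B: go to s, push YB → (s, ε, YBBBYZ)
All input consumed; M is in state s.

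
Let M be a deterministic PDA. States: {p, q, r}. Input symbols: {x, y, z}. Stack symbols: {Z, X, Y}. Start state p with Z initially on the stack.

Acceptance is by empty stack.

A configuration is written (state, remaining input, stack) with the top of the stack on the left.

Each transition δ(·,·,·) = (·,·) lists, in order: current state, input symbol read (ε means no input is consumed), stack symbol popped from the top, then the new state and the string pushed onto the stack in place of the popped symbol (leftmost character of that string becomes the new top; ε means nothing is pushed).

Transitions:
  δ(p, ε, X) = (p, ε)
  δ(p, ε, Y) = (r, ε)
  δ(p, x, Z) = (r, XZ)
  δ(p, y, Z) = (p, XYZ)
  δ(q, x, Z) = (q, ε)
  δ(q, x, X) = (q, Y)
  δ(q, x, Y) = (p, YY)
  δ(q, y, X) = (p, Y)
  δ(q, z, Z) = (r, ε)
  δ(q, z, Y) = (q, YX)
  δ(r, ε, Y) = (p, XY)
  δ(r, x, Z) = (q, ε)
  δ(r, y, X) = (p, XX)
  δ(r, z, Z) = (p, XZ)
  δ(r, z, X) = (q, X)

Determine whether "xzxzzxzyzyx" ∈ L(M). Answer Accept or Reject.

(p, xzxzzxzyzyx, Z) ⊢ (r, zxzzxzyzyx, XZ) ⊢ (q, xzzxzyzyx, XZ) ⊢ (q, zzxzyzyx, YZ) ⊢ (q, zxzyzyx, YXZ) ⊢ (q, xzyzyx, YXXZ) ⊢ (p, zyzyx, YYXXZ) ⊢ (r, zyzyx, YXXZ) ⊢ (p, zyzyx, XYXXZ) ⊢ (p, zyzyx, YXXZ) ⊢ (r, zyzyx, XXZ) ⊢ (q, yzyx, XXZ) ⊢ (p, zyx, YXZ) ⊢ (r, zyx, XZ) ⊢ (q, yx, XZ) ⊢ (p, x, YZ) ⊢ (r, x, Z) ⊢ (q, ε, ε)
All input consumed and the stack is empty.

Accept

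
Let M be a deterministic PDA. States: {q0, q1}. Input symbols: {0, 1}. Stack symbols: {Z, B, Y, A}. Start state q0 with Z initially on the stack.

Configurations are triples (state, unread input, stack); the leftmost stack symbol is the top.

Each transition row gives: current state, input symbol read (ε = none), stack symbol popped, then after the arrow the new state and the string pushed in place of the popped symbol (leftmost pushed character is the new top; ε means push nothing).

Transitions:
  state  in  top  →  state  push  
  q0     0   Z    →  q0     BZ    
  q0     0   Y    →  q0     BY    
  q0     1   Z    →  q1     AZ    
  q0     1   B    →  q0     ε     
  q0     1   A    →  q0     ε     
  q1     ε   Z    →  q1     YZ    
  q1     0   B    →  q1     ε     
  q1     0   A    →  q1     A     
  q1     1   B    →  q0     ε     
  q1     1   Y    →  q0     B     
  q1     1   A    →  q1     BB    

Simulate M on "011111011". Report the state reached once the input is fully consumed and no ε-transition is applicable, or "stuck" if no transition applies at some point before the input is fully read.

q1

(q0, 011111011, Z) ⊢ (q0, 11111011, BZ) ⊢ (q0, 1111011, Z) ⊢ (q1, 111011, AZ) ⊢ (q1, 11011, BBZ) ⊢ (q0, 1011, BZ) ⊢ (q0, 011, Z) ⊢ (q0, 11, BZ) ⊢ (q0, 1, Z) ⊢ (q1, ε, AZ)
All input consumed; M is in state q1.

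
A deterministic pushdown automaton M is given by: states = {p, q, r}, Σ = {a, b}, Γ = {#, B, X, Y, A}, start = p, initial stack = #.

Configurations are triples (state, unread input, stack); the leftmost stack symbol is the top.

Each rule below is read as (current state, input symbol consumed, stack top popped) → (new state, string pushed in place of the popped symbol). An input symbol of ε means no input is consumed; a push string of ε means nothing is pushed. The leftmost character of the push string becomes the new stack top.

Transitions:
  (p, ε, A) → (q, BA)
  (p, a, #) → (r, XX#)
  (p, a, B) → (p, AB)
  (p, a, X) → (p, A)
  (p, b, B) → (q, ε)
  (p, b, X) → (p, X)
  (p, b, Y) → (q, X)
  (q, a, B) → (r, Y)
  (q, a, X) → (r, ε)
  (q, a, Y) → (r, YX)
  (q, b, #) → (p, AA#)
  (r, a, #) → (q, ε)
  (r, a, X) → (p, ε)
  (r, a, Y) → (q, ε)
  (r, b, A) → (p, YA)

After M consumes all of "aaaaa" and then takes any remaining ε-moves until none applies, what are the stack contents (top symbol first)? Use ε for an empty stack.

(p, aaaaa, #)
  read a, top #: go to r, push XX# → (r, aaaa, XX#)
  read a, top X: go to p, push ε → (p, aaa, X#)
  read a, top X: go to p, push A → (p, aa, A#)
  ε-move, top A: go to q, push BA → (q, aa, BA#)
  read a, top B: go to r, push Y → (r, a, YA#)
  read a, top Y: go to q, push ε → (q, ε, A#)
All input consumed in state q with stack A#.

A#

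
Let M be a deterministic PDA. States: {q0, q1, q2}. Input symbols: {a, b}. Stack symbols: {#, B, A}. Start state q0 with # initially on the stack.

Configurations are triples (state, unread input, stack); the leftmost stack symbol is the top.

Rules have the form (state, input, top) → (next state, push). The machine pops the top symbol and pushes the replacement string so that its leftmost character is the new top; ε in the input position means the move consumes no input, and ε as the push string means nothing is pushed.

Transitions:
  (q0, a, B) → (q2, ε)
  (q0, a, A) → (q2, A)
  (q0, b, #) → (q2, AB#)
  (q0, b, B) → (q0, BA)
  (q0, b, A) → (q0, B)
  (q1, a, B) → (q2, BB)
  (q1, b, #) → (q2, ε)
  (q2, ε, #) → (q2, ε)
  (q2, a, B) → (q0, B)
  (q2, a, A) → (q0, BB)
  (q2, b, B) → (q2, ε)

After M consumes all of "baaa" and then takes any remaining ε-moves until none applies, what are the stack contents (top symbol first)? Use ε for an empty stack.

(q0, baaa, #) ⊢ (q2, aaa, AB#) ⊢ (q0, aa, BBB#) ⊢ (q2, a, BB#) ⊢ (q0, ε, BB#)
All input consumed in state q0 with stack BB#.

BB#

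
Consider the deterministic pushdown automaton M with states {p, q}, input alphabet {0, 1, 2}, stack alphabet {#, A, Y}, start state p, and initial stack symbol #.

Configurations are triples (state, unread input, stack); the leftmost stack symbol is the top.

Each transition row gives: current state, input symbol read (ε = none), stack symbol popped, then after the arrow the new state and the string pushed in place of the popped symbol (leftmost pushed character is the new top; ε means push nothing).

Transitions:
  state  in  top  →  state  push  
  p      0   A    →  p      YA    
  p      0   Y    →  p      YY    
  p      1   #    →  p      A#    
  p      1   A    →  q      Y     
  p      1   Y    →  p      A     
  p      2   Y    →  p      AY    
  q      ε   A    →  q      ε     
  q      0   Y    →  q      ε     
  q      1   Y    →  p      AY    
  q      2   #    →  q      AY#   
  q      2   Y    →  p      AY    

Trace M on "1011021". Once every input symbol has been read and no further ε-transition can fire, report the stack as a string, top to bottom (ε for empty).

(p, 1011021, #) ⊢ (p, 011021, A#) ⊢ (p, 11021, YA#) ⊢ (p, 1021, AA#) ⊢ (q, 021, YA#) ⊢ (q, 21, A#) ⊢ (q, 21, #) ⊢ (q, 1, AY#) ⊢ (q, 1, Y#) ⊢ (p, ε, AY#)
All input consumed in state p with stack AY#.

AY#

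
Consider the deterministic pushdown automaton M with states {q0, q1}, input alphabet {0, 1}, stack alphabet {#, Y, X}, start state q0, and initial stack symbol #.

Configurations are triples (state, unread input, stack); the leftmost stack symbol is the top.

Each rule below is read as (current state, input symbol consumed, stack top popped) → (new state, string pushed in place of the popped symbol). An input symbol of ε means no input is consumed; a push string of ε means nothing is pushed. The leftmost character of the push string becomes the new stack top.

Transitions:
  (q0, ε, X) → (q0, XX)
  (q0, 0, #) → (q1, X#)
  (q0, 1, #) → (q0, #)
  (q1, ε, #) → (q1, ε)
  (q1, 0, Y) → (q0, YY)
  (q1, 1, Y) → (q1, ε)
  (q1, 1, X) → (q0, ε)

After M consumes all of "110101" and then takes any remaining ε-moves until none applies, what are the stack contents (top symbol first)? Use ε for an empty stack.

(q0, 110101, #) ⊢ (q0, 10101, #) ⊢ (q0, 0101, #) ⊢ (q1, 101, X#) ⊢ (q0, 01, #) ⊢ (q1, 1, X#) ⊢ (q0, ε, #)
All input consumed in state q0 with stack #.

#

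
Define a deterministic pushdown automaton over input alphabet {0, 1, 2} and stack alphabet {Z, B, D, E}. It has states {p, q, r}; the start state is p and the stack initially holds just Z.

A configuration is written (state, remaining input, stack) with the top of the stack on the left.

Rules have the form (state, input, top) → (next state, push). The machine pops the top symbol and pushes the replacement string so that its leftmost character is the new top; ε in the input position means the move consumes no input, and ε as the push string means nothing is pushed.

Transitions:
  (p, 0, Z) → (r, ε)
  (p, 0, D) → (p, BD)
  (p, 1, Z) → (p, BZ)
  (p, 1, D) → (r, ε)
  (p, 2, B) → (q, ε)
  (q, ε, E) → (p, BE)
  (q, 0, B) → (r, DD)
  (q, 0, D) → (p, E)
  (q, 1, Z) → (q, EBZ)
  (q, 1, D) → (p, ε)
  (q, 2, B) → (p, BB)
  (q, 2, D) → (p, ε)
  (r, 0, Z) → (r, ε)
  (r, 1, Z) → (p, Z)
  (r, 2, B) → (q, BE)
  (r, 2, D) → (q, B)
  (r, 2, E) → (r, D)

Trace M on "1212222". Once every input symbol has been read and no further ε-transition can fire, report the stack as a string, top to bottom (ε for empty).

BEBZ

(p, 1212222, Z)
  read 1, top Z: go to p, push BZ → (p, 212222, BZ)
  read 2, top B: go to q, push ε → (q, 12222, Z)
  read 1, top Z: go to q, push EBZ → (q, 2222, EBZ)
  ε-move, top E: go to p, push BE → (p, 2222, BEBZ)
  read 2, top B: go to q, push ε → (q, 222, EBZ)
  ε-move, top E: go to p, push BE → (p, 222, BEBZ)
  read 2, top B: go to q, push ε → (q, 22, EBZ)
  ε-move, top E: go to p, push BE → (p, 22, BEBZ)
  read 2, top B: go to q, push ε → (q, 2, EBZ)
  ε-move, top E: go to p, push BE → (p, 2, BEBZ)
  read 2, top B: go to q, push ε → (q, ε, EBZ)
  ε-move, top E: go to p, push BE → (p, ε, BEBZ)
All input consumed in state p with stack BEBZ.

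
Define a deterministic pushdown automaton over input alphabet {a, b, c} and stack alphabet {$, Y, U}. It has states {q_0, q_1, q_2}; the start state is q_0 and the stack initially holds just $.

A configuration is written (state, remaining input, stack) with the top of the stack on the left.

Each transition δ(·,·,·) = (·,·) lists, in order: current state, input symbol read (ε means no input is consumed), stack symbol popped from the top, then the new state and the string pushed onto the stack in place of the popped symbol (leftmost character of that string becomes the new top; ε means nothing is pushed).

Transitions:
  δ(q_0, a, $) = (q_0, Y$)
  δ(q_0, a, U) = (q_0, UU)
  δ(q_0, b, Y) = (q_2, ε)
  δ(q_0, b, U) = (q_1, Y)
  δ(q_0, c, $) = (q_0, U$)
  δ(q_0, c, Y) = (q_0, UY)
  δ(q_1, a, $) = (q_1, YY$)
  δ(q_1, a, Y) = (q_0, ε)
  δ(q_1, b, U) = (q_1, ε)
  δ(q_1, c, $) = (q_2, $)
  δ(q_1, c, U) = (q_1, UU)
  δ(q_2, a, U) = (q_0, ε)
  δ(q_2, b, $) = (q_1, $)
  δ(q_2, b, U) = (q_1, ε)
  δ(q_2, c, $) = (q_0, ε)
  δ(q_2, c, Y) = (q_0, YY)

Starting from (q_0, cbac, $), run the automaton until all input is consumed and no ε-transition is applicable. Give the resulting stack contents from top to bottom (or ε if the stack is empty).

(q_0, cbac, $)
  read c, top $: go to q_0, push U$ → (q_0, bac, U$)
  read b, top U: go to q_1, push Y → (q_1, ac, Y$)
  read a, top Y: go to q_0, push ε → (q_0, c, $)
  read c, top $: go to q_0, push U$ → (q_0, ε, U$)
All input consumed in state q_0 with stack U$.

U$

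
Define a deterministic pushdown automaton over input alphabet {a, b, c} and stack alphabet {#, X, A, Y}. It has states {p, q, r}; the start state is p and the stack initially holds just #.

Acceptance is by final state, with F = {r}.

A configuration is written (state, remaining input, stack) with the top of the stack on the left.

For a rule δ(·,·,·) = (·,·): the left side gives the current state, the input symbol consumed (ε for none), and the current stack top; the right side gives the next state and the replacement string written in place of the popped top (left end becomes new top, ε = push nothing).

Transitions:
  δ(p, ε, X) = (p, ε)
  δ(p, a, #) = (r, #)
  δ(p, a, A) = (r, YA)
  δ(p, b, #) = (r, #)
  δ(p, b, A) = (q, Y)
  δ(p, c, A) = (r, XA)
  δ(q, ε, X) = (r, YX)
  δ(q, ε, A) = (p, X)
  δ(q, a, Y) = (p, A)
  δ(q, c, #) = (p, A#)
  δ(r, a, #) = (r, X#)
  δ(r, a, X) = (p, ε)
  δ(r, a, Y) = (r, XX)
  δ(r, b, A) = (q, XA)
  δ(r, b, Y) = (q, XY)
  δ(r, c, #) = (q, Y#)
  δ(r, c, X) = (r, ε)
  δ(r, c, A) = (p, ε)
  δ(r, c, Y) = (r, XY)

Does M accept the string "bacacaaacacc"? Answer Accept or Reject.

Accept

(p, bacacaaacacc, #)
  read b, top #: go to r, push # → (r, acacaaacacc, #)
  read a, top #: go to r, push X# → (r, cacaaacacc, X#)
  read c, top X: go to r, push ε → (r, acaaacacc, #)
  read a, top #: go to r, push X# → (r, caaacacc, X#)
  read c, top X: go to r, push ε → (r, aaacacc, #)
  read a, top #: go to r, push X# → (r, aacacc, X#)
  read a, top X: go to p, push ε → (p, acacc, #)
  read a, top #: go to r, push # → (r, cacc, #)
  read c, top #: go to q, push Y# → (q, acc, Y#)
  read a, top Y: go to p, push A → (p, cc, A#)
  read c, top A: go to r, push XA → (r, c, XA#)
  read c, top X: go to r, push ε → (r, ε, A#)
All input consumed; state r ∈ F.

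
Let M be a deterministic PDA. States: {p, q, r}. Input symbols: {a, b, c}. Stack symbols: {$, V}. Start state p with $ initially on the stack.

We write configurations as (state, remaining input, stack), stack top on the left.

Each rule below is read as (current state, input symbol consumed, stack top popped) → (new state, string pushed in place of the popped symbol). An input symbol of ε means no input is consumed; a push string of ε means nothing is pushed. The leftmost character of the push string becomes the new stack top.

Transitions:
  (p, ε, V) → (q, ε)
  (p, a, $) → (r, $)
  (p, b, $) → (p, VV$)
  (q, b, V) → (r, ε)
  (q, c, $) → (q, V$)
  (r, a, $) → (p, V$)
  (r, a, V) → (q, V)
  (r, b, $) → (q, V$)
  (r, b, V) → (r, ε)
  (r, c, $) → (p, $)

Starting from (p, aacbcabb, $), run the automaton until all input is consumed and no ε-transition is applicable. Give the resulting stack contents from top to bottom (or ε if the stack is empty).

$

(p, aacbcabb, $) ⊢ (r, acbcabb, $) ⊢ (p, cbcabb, V$) ⊢ (q, cbcabb, $) ⊢ (q, bcabb, V$) ⊢ (r, cabb, $) ⊢ (p, abb, $) ⊢ (r, bb, $) ⊢ (q, b, V$) ⊢ (r, ε, $)
All input consumed in state r with stack $.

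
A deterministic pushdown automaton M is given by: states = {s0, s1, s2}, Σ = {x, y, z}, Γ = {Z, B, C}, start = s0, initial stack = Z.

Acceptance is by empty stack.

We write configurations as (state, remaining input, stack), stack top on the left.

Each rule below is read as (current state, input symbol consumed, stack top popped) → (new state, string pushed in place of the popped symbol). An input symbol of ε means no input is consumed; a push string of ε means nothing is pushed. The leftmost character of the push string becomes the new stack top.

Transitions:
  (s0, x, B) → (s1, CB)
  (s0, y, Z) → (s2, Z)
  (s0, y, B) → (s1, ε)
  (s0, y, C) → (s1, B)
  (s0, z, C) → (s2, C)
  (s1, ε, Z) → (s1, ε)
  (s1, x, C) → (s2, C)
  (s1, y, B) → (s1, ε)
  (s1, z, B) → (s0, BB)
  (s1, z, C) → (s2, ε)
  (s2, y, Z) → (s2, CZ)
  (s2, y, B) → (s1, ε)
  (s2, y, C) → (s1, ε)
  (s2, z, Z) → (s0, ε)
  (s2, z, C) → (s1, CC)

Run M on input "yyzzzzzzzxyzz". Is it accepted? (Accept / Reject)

(s0, yyzzzzzzzxyzz, Z) ⊢ (s2, yzzzzzzzxyzz, Z) ⊢ (s2, zzzzzzzxyzz, CZ) ⊢ (s1, zzzzzzxyzz, CCZ) ⊢ (s2, zzzzzxyzz, CZ) ⊢ (s1, zzzzxyzz, CCZ) ⊢ (s2, zzzxyzz, CZ) ⊢ (s1, zzxyzz, CCZ) ⊢ (s2, zxyzz, CZ) ⊢ (s1, xyzz, CCZ) ⊢ (s2, yzz, CCZ) ⊢ (s1, zz, CZ) ⊢ (s2, z, Z) ⊢ (s0, ε, ε)
All input consumed and the stack is empty.

Accept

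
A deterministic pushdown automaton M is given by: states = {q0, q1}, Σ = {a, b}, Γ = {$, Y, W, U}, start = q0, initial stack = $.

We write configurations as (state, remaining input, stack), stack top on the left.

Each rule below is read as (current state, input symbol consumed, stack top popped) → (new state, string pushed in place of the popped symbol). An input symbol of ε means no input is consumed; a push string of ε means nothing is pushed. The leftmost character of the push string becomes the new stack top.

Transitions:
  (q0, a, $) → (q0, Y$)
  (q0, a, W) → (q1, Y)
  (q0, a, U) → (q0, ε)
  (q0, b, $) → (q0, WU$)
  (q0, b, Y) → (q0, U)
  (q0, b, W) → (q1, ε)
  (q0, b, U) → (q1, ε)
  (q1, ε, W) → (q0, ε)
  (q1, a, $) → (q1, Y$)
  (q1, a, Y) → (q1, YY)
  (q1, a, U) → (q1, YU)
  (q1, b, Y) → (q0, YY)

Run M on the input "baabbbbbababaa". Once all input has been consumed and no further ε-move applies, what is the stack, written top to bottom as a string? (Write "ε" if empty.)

(q0, baabbbbbababaa, $)
  read b, top $: go to q0, push WU$ → (q0, aabbbbbababaa, WU$)
  read a, top W: go to q1, push Y → (q1, abbbbbababaa, YU$)
  read a, top Y: go to q1, push YY → (q1, bbbbbababaa, YYU$)
  read b, top Y: go to q0, push YY → (q0, bbbbababaa, YYYU$)
  read b, top Y: go to q0, push U → (q0, bbbababaa, UYYU$)
  read b, top U: go to q1, push ε → (q1, bbababaa, YYU$)
  read b, top Y: go to q0, push YY → (q0, bababaa, YYYU$)
  read b, top Y: go to q0, push U → (q0, ababaa, UYYU$)
  read a, top U: go to q0, push ε → (q0, babaa, YYU$)
  read b, top Y: go to q0, push U → (q0, abaa, UYU$)
  read a, top U: go to q0, push ε → (q0, baa, YU$)
  read b, top Y: go to q0, push U → (q0, aa, UU$)
  read a, top U: go to q0, push ε → (q0, a, U$)
  read a, top U: go to q0, push ε → (q0, ε, $)
All input consumed in state q0 with stack $.

$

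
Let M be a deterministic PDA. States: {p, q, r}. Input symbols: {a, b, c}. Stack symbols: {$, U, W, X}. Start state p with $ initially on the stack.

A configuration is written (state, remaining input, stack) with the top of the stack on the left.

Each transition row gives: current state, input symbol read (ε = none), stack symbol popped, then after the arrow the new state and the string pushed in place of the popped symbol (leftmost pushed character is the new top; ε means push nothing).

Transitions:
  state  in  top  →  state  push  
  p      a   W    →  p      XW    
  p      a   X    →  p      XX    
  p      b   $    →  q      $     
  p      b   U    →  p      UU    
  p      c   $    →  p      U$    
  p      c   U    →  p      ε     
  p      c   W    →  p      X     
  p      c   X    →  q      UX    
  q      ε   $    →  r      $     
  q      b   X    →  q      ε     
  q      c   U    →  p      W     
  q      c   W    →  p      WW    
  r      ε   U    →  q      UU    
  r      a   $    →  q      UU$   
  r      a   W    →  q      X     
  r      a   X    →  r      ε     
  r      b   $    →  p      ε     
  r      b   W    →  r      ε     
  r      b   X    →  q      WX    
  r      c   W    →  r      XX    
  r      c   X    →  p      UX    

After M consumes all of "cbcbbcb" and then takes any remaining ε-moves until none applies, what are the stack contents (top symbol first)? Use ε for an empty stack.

(p, cbcbbcb, $)
  read c, top $: go to p, push U$ → (p, bcbbcb, U$)
  read b, top U: go to p, push UU → (p, cbbcb, UU$)
  read c, top U: go to p, push ε → (p, bbcb, U$)
  read b, top U: go to p, push UU → (p, bcb, UU$)
  read b, top U: go to p, push UU → (p, cb, UUU$)
  read c, top U: go to p, push ε → (p, b, UU$)
  read b, top U: go to p, push UU → (p, ε, UUU$)
All input consumed in state p with stack UUU$.

UUU$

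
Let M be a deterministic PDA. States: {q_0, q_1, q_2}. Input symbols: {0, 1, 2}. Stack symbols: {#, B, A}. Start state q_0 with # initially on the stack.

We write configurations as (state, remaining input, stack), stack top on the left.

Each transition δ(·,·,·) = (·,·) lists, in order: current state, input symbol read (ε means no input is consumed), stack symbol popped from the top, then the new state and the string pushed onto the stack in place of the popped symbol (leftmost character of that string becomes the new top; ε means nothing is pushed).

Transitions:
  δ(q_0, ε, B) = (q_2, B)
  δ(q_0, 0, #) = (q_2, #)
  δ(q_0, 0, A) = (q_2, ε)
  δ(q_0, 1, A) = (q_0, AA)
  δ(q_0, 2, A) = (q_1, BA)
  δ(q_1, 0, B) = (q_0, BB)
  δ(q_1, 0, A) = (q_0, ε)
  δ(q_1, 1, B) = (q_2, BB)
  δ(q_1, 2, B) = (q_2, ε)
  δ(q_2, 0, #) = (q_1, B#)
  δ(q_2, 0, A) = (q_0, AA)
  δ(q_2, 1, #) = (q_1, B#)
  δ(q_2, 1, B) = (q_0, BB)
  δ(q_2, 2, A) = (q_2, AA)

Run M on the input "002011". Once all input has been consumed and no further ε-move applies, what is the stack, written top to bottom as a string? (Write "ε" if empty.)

(q_0, 002011, #)
  read 0, top #: go to q_2, push # → (q_2, 02011, #)
  read 0, top #: go to q_1, push B# → (q_1, 2011, B#)
  read 2, top B: go to q_2, push ε → (q_2, 011, #)
  read 0, top #: go to q_1, push B# → (q_1, 11, B#)
  read 1, top B: go to q_2, push BB → (q_2, 1, BB#)
  read 1, top B: go to q_0, push BB → (q_0, ε, BBB#)
  ε-move, top B: go to q_2, push B → (q_2, ε, BBB#)
All input consumed in state q_2 with stack BBB#.

BBB#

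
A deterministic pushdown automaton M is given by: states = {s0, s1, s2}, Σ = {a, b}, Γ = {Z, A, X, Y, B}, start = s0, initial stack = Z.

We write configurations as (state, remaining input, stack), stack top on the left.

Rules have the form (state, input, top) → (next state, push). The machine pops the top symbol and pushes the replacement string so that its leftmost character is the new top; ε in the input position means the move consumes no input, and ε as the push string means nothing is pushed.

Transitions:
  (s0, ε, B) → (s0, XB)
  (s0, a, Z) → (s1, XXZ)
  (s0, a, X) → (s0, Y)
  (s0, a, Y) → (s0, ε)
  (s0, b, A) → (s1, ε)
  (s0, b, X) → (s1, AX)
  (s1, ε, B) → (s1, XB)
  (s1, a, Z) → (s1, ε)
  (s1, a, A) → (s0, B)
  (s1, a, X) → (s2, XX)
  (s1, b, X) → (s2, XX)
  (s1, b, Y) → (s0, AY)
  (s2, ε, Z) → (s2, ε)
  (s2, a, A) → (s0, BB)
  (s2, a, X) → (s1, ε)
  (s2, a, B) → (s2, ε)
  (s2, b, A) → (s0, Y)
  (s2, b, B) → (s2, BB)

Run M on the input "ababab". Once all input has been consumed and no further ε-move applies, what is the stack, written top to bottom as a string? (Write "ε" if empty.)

(s0, ababab, Z)
  read a, top Z: go to s1, push XXZ → (s1, babab, XXZ)
  read b, top X: go to s2, push XX → (s2, abab, XXXZ)
  read a, top X: go to s1, push ε → (s1, bab, XXZ)
  read b, top X: go to s2, push XX → (s2, ab, XXXZ)
  read a, top X: go to s1, push ε → (s1, b, XXZ)
  read b, top X: go to s2, push XX → (s2, ε, XXXZ)
All input consumed in state s2 with stack XXXZ.

XXXZ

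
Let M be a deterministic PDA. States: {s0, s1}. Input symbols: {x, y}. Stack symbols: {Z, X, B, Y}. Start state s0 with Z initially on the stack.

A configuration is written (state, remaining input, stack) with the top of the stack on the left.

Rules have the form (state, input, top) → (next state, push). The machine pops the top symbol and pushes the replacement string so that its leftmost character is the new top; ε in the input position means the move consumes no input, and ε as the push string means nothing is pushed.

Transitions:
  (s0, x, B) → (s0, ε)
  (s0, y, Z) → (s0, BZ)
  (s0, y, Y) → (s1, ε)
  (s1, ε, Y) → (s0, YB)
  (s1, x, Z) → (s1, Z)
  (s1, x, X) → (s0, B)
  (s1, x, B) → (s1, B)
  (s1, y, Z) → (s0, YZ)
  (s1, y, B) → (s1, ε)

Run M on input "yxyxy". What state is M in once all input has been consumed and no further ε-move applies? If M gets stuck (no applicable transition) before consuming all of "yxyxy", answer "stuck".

s0

(s0, yxyxy, Z) ⊢ (s0, xyxy, BZ) ⊢ (s0, yxy, Z) ⊢ (s0, xy, BZ) ⊢ (s0, y, Z) ⊢ (s0, ε, BZ)
All input consumed; M is in state s0.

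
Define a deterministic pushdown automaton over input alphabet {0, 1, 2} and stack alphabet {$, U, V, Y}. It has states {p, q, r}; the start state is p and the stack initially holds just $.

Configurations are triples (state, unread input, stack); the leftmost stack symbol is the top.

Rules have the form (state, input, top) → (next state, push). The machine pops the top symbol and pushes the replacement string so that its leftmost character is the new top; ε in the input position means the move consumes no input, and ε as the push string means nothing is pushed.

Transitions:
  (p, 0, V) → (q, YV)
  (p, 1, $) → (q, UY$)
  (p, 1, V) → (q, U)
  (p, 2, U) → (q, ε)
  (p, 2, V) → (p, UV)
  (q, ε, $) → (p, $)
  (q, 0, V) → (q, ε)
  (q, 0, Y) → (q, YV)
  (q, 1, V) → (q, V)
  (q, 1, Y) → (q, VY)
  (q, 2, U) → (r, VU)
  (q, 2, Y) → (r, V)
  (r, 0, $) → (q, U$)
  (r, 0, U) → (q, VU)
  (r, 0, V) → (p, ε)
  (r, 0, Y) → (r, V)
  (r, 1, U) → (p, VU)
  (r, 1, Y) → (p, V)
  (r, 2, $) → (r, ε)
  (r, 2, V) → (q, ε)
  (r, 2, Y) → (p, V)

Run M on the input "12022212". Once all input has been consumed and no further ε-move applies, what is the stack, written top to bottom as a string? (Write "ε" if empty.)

VUY$

(p, 12022212, $)
  read 1, top $: go to q, push UY$ → (q, 2022212, UY$)
  read 2, top U: go to r, push VU → (r, 022212, VUY$)
  read 0, top V: go to p, push ε → (p, 22212, UY$)
  read 2, top U: go to q, push ε → (q, 2212, Y$)
  read 2, top Y: go to r, push V → (r, 212, V$)
  read 2, top V: go to q, push ε → (q, 12, $)
  ε-move, top $: go to p, push $ → (p, 12, $)
  read 1, top $: go to q, push UY$ → (q, 2, UY$)
  read 2, top U: go to r, push VU → (r, ε, VUY$)
All input consumed in state r with stack VUY$.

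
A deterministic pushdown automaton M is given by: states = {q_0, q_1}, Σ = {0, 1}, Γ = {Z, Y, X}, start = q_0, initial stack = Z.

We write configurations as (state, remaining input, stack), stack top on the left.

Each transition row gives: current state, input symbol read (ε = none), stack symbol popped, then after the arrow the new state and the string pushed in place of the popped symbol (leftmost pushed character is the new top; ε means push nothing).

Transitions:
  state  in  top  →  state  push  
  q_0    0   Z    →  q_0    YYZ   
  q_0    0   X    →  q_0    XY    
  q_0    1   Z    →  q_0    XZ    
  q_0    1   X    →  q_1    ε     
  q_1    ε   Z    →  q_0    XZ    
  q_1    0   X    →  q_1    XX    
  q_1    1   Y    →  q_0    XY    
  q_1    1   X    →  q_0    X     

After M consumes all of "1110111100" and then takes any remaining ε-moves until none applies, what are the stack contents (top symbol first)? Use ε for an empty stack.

(q_0, 1110111100, Z)
  read 1, top Z: go to q_0, push XZ → (q_0, 110111100, XZ)
  read 1, top X: go to q_1, push ε → (q_1, 10111100, Z)
  ε-move, top Z: go to q_0, push XZ → (q_0, 10111100, XZ)
  read 1, top X: go to q_1, push ε → (q_1, 0111100, Z)
  ε-move, top Z: go to q_0, push XZ → (q_0, 0111100, XZ)
  read 0, top X: go to q_0, push XY → (q_0, 111100, XYZ)
  read 1, top X: go to q_1, push ε → (q_1, 11100, YZ)
  read 1, top Y: go to q_0, push XY → (q_0, 1100, XYZ)
  read 1, top X: go to q_1, push ε → (q_1, 100, YZ)
  read 1, top Y: go to q_0, push XY → (q_0, 00, XYZ)
  read 0, top X: go to q_0, push XY → (q_0, 0, XYYZ)
  read 0, top X: go to q_0, push XY → (q_0, ε, XYYYZ)
All input consumed in state q_0 with stack XYYYZ.

XYYYZ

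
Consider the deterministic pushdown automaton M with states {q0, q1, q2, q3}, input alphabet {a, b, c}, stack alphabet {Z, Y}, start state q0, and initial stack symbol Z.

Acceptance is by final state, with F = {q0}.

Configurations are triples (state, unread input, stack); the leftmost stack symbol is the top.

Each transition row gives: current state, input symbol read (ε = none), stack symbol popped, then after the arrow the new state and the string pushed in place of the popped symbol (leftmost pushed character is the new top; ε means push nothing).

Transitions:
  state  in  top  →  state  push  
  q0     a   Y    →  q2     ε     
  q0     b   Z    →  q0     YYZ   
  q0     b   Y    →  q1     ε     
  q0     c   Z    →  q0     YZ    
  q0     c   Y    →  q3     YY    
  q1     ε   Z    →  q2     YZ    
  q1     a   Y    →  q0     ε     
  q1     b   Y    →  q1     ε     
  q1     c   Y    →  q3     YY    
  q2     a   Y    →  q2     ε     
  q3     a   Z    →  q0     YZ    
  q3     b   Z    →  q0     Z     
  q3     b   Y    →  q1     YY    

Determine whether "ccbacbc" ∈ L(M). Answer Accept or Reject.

Reject

(q0, ccbacbc, Z)
  read c, top Z: go to q0, push YZ → (q0, cbacbc, YZ)
  read c, top Y: go to q3, push YY → (q3, bacbc, YYZ)
  read b, top Y: go to q1, push YY → (q1, acbc, YYYZ)
  read a, top Y: go to q0, push ε → (q0, cbc, YYZ)
  read c, top Y: go to q3, push YY → (q3, bc, YYYZ)
  read b, top Y: go to q1, push YY → (q1, c, YYYYZ)
  read c, top Y: go to q3, push YY → (q3, ε, YYYYYZ)
All input consumed; state q3 ∉ F and no further ε-move applies.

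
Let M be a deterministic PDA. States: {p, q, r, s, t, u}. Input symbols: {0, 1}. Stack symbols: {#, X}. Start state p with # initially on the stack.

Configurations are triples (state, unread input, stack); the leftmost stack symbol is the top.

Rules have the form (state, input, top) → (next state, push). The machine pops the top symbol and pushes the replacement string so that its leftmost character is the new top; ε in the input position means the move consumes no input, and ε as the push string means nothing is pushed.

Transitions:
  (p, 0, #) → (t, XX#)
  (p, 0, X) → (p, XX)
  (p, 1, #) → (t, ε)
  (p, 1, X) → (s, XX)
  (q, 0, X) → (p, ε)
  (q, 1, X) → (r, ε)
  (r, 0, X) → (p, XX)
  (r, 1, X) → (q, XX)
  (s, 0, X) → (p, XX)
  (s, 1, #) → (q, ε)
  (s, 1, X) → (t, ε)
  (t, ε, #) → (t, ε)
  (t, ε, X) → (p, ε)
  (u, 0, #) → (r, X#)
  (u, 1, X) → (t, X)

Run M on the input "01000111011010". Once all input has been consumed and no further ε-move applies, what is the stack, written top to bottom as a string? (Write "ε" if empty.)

(p, 01000111011010, #) ⊢ (t, 1000111011010, XX#) ⊢ (p, 1000111011010, X#) ⊢ (s, 000111011010, XX#) ⊢ (p, 00111011010, XXX#) ⊢ (p, 0111011010, XXXX#) ⊢ (p, 111011010, XXXXX#) ⊢ (s, 11011010, XXXXXX#) ⊢ (t, 1011010, XXXXX#) ⊢ (p, 1011010, XXXX#) ⊢ (s, 011010, XXXXX#) ⊢ (p, 11010, XXXXXX#) ⊢ (s, 1010, XXXXXXX#) ⊢ (t, 010, XXXXXX#) ⊢ (p, 010, XXXXX#) ⊢ (p, 10, XXXXXX#) ⊢ (s, 0, XXXXXXX#) ⊢ (p, ε, XXXXXXXX#)
All input consumed in state p with stack XXXXXXXX#.

XXXXXXXX#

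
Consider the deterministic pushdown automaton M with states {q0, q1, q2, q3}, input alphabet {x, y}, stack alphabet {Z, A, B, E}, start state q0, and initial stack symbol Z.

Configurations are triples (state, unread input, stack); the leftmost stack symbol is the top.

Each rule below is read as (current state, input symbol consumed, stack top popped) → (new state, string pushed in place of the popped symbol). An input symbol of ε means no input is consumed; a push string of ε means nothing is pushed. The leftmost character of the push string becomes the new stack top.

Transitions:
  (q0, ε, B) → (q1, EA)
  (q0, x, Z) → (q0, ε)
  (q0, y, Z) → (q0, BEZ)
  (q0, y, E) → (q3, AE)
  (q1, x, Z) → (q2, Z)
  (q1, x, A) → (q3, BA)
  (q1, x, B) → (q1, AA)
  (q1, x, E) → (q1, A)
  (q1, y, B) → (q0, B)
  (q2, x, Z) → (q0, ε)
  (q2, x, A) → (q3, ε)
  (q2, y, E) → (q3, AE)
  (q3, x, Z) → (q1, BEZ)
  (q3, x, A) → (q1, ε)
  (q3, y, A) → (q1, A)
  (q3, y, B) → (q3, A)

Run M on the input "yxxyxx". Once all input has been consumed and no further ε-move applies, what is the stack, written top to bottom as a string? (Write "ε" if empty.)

(q0, yxxyxx, Z)
  read y, top Z: go to q0, push BEZ → (q0, xxyxx, BEZ)
  ε-move, top B: go to q1, push EA → (q1, xxyxx, EAEZ)
  read x, top E: go to q1, push A → (q1, xyxx, AAEZ)
  read x, top A: go to q3, push BA → (q3, yxx, BAAEZ)
  read y, top B: go to q3, push A → (q3, xx, AAAEZ)
  read x, top A: go to q1, push ε → (q1, x, AAEZ)
  read x, top A: go to q3, push BA → (q3, ε, BAAEZ)
All input consumed in state q3 with stack BAAEZ.

BAAEZ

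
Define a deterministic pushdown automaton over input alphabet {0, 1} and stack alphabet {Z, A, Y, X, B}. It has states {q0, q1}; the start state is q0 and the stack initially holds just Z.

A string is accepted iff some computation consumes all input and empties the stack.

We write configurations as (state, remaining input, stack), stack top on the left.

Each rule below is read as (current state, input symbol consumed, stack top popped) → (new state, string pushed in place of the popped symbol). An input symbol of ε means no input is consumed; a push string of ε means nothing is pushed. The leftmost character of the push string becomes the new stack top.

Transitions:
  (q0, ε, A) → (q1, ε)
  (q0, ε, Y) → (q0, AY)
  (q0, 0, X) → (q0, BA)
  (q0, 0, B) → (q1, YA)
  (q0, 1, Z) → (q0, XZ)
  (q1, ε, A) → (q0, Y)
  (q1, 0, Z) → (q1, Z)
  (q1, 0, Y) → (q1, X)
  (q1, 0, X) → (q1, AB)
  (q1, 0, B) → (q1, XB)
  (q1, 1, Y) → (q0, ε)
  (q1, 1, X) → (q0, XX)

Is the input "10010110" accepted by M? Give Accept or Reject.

(q0, 10010110, Z)
  read 1, top Z: go to q0, push XZ → (q0, 0010110, XZ)
  read 0, top X: go to q0, push BA → (q0, 010110, BAZ)
  read 0, top B: go to q1, push YA → (q1, 10110, YAAZ)
  read 1, top Y: go to q0, push ε → (q0, 0110, AAZ)
  ε-move, top A: go to q1, push ε → (q1, 0110, AZ)
  ε-move, top A: go to q0, push Y → (q0, 0110, YZ)
  ε-move, top Y: go to q0, push AY → (q0, 0110, AYZ)
  ε-move, top A: go to q1, push ε → (q1, 0110, YZ)
  read 0, top Y: go to q1, push X → (q1, 110, XZ)
  read 1, top X: go to q0, push XX → (q0, 10, XXZ)
No transition applies at (q0, 10, XXZ); input not fully consumed.

Reject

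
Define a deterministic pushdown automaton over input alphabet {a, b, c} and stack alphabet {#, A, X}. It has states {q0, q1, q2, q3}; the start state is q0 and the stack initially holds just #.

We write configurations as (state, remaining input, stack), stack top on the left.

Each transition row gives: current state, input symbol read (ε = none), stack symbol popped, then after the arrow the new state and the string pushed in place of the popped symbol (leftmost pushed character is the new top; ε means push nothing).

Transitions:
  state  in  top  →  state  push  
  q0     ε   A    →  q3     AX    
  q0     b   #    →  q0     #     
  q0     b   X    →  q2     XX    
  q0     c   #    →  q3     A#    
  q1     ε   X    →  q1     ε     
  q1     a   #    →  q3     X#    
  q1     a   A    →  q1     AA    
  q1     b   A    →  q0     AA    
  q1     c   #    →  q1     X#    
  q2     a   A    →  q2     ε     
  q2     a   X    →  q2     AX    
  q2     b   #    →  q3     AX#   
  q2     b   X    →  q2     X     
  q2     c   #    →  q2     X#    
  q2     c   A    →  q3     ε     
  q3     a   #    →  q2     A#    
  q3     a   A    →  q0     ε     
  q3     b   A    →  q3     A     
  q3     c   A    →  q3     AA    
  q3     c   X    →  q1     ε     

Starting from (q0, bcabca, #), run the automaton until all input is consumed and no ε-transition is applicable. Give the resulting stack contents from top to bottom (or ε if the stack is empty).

(q0, bcabca, #) ⊢ (q0, cabca, #) ⊢ (q3, abca, A#) ⊢ (q0, bca, #) ⊢ (q0, ca, #) ⊢ (q3, a, A#) ⊢ (q0, ε, #)
All input consumed in state q0 with stack #.

#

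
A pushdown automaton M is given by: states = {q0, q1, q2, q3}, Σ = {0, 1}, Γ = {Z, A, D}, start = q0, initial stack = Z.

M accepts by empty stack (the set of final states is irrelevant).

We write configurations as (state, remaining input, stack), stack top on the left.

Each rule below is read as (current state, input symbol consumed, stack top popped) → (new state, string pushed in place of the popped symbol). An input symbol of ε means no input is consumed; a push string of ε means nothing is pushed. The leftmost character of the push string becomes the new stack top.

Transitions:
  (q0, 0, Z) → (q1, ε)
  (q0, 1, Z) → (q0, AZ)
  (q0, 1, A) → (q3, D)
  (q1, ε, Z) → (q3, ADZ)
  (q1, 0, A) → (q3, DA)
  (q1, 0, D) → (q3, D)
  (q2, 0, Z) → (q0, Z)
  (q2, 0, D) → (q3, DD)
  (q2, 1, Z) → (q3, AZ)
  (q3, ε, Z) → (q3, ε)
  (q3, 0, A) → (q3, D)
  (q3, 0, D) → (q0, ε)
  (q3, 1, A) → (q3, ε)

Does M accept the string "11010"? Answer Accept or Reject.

No computation consumes all input and empties the stack.

Reject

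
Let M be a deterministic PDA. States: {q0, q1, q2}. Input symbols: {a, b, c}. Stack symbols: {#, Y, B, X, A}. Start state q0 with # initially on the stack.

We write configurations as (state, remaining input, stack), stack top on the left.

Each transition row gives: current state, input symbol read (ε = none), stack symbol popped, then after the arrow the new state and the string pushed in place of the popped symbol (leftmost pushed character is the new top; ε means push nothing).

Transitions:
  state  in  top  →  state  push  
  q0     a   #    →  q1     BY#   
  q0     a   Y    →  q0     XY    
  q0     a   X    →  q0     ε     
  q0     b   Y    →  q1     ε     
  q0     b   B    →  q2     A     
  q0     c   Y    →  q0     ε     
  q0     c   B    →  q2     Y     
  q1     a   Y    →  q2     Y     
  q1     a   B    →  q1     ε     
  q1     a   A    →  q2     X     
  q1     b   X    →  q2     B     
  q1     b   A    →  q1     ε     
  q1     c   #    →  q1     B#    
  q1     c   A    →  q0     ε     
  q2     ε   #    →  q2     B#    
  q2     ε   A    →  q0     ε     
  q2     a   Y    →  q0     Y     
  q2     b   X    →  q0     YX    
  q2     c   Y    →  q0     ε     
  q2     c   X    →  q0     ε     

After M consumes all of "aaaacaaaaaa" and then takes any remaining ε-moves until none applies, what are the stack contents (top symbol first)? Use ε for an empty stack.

Y#

(q0, aaaacaaaaaa, #) ⊢ (q1, aaacaaaaaa, BY#) ⊢ (q1, aacaaaaaa, Y#) ⊢ (q2, acaaaaaa, Y#) ⊢ (q0, caaaaaa, Y#) ⊢ (q0, aaaaaa, #) ⊢ (q1, aaaaa, BY#) ⊢ (q1, aaaa, Y#) ⊢ (q2, aaa, Y#) ⊢ (q0, aa, Y#) ⊢ (q0, a, XY#) ⊢ (q0, ε, Y#)
All input consumed in state q0 with stack Y#.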